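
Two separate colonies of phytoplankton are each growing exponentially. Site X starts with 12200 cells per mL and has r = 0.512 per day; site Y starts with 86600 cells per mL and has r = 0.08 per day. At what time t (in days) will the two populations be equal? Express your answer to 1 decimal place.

Set 12200·e^(0.512t) = 86600·e^(0.08t).
e^((0.512 − 0.08)t) = 86600/12200 → e^(0.432·t) = 7.0984.
0.432·t = ln(7.0984) = 1.9599, so t = 1.9599/0.432 = 4.5367.

4.5 days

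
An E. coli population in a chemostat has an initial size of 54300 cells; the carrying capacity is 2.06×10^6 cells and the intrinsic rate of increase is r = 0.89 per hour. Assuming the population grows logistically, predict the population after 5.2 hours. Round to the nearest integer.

A = (K − N₀)/N₀ = (2.06×10^6 − 54300)/54300 = 36.937.
N(t) = K/(1 + A·e^(−rt)) = 2.06×10^6/(1 + 36.937×e^(−0.89×5.2)).
e^(−4.628) = 0.0097743; denominator = 1 + 36.937×0.0097743 = 1.361.
N = 2.06×10^6/1.361 = 1.513552×10^6.

1513552 cells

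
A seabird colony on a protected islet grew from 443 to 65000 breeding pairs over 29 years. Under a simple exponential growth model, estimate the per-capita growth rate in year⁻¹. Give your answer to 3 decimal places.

From N(t) = N₀·e^(rt): e^(r·29) = 65000/443 = 146.73.
r·29 = ln(146.73) = 4.9886, so r = 4.9886/29 = 0.17202.

0.172 per year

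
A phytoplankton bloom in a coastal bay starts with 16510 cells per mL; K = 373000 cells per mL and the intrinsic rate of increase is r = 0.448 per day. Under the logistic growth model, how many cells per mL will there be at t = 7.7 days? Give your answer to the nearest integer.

221268 cells per mL

A = (K − N₀)/N₀ = (373000 − 16510)/16510 = 21.592.
N(t) = K/(1 + A·e^(−rt)) = 373000/(1 + 21.592×e^(−0.448×7.7)).
e^(−3.45) = 0.031758; denominator = 1 + 21.592×0.031758 = 1.6857.
N = 373000/1.6857 = 221268.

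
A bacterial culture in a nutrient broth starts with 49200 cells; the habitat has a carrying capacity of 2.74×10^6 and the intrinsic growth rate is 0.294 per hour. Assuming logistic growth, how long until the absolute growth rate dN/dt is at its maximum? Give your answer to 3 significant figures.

13.6 hours

Logistic growth is fastest at N = K/2 = 1.37×10^6.
A = (K − N₀)/N₀ = 54.691. Set K/(1 + A·e^(−rt)) = K/2 → A·e^(−rt) = 1.
e^(−0.294t) = 1/54.691 = 0.0182845, so t = ln(54.691)/0.294 = 4.0017/0.294 = 13.611.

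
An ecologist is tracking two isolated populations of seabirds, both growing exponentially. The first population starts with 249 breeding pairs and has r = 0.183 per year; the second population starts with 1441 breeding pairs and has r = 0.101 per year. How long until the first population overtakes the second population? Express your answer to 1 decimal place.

21.4 years

Set 249·e^(0.183t) = 1441·e^(0.101t).
e^((0.183 − 0.101)t) = 1441/249 → e^(0.082·t) = 5.7871.
0.082·t = ln(5.7871) = 1.7556, so t = 1.7556/0.082 = 21.41.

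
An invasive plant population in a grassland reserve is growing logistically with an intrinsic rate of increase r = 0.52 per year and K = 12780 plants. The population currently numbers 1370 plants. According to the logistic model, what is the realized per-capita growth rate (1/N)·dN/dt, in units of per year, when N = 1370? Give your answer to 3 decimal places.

0.464 per year

(1/N)·dN/dt = r(1 − N/K) = 0.52 × (1 − 1370/12780).
= 0.52 × 0.8928 = 0.46426.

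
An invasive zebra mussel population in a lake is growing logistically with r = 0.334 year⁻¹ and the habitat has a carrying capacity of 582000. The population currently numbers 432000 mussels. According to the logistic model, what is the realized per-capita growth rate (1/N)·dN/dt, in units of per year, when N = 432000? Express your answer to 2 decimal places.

(1/N)·dN/dt = r(1 − N/K) = 0.334 × (1 − 432000/582000).
= 0.334 × 0.25773 = 0.086082.

0.09 per year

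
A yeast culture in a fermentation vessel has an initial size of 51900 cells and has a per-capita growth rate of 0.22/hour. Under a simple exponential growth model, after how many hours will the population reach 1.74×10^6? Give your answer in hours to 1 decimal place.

Set N₀·e^(rt) = 1.74×10^6: e^(0.22·t) = 1.74×10^6/51900 = 33.526.
0.22·t = ln(33.526) = 3.5123, so t = 3.5123/0.22 = 15.965.

16.0 hours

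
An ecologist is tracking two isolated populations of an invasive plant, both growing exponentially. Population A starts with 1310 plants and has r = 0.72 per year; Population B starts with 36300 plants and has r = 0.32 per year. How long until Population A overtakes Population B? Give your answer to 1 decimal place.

Set 1310·e^(0.72t) = 36300·e^(0.32t).
e^((0.72 − 0.32)t) = 36300/1310 → e^(0.4·t) = 27.71.
0.4·t = ln(27.71) = 3.3218, so t = 3.3218/0.4 = 8.3045.

8.3 years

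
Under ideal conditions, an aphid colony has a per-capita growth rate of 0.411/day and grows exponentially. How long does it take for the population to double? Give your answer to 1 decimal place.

Doubling time t_d = ln(2)/r = 0.6931/0.411 = 1.6865.

1.7 days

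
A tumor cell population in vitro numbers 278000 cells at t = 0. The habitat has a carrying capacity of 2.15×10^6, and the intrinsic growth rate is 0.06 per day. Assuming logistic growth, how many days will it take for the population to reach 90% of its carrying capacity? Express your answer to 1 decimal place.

68.4 days

A = (K − N₀)/N₀ = (2.15×10^6 − 278000)/278000 = 6.7338.
Solve 2.15×10^6/(1 + 6.7338·e^(−0.06t)) = 1.935×10^6: 1 + 6.7338·e^(−0.06t) = 1.1111, so e^(−0.06t) = 0.0165005.
−0.06·t = ln(0.0165005) = -4.1044, so t = 4.1044/0.06 = 68.406.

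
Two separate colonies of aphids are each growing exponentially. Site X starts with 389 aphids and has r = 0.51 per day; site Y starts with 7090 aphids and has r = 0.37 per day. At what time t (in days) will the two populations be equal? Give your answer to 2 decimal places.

20.73 days

Set 389·e^(0.51t) = 7090·e^(0.37t).
e^((0.51 − 0.37)t) = 7090/389 → e^(0.14·t) = 18.226.
0.14·t = ln(18.226) = 2.9029, so t = 2.9029/0.14 = 20.735.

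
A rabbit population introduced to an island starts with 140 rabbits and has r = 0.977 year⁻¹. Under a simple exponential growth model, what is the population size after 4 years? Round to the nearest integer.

N(t) = N₀·e^(rt) = 140 × e^(0.977×4) = 140 × e^3.908.
e^3.908 ≈ 49.799, so N ≈ 140 × 49.799 = 6971.9.

6972 rabbits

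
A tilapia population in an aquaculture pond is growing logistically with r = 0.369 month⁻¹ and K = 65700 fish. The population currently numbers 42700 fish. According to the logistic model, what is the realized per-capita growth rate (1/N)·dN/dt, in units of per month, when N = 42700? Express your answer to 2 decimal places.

(1/N)·dN/dt = r(1 − N/K) = 0.369 × (1 − 42700/65700).
= 0.369 × 0.35008 = 0.12918.

0.13 per month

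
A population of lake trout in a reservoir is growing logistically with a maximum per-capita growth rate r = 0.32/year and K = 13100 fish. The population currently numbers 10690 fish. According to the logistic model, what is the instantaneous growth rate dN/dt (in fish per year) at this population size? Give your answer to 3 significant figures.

629 fish per year

dN/dt = rN(1 − N/K) = 0.32 × 10690 × (1 − 10690/13100).
1 − 10690/13100 = 0.18397; dN/dt = 0.32 × 10690 × 0.18397 = 629.32.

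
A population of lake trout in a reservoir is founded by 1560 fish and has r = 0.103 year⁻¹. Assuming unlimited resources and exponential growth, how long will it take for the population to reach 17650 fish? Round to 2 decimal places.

23.55 years

Set N₀·e^(rt) = 17650: e^(0.103·t) = 17650/1560 = 11.314.
0.103·t = ln(11.314) = 2.426, so t = 2.426/0.103 = 23.554.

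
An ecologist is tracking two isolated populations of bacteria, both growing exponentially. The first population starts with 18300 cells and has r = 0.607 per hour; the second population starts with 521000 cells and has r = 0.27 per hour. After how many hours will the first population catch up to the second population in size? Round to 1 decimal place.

Set 18300·e^(0.607t) = 521000·e^(0.27t).
e^((0.607 − 0.27)t) = 521000/18300 → e^(0.337·t) = 28.47.
0.337·t = ln(28.47) = 3.3488, so t = 3.3488/0.337 = 9.9372.

9.9 hours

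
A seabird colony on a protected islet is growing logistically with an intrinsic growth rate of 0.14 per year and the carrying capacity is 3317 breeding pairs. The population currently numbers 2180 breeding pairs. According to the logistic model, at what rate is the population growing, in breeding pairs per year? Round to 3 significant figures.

105 breeding pairs per year

dN/dt = rN(1 − N/K) = 0.14 × 2180 × (1 − 2180/3317).
1 − 2180/3317 = 0.34278; dN/dt = 0.14 × 2180 × 0.34278 = 104.62.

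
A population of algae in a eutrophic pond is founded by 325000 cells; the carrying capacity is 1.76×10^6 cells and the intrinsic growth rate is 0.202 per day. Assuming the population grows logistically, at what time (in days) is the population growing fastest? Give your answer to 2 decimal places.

7.35 days

Logistic growth is fastest at N = K/2 = 880000.
A = (K − N₀)/N₀ = 4.4154. Set K/(1 + A·e^(−rt)) = K/2 → A·e^(−rt) = 1.
e^(−0.202t) = 1/4.4154 = 0.226481, so t = ln(4.4154)/0.202 = 1.4851/0.202 = 7.352.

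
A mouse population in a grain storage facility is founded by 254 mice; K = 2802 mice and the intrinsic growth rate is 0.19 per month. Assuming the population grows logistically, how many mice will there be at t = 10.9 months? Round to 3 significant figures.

A = (K − N₀)/N₀ = (2802 − 254)/254 = 10.031.
N(t) = K/(1 + A·e^(−rt)) = 2802/(1 + 10.031×e^(−0.19×10.9)).
e^(−2.071) = 0.12606; denominator = 1 + 10.031×0.12606 = 2.2646.
N = 2802/2.2646 = 1237.32.

1240 mice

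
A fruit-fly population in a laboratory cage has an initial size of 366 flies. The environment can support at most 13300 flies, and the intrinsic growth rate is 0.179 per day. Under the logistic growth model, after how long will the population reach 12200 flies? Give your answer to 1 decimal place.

A = (K − N₀)/N₀ = (13300 − 366)/366 = 35.339.
Solve 13300/(1 + 35.339·e^(−0.179t)) = 12200: 1 + 35.339·e^(−0.179t) = 1.0902, so e^(−0.179t) = 0.00255141.
−0.179·t = ln(0.00255141) = -5.9711, so t = 5.9711/0.179 = 33.358.

33.4 days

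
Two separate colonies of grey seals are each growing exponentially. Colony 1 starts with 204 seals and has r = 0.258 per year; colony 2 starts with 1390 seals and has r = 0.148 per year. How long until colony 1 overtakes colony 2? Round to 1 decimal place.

Set 204·e^(0.258t) = 1390·e^(0.148t).
e^((0.258 − 0.148)t) = 1390/204 → e^(0.11·t) = 6.8137.
0.11·t = ln(6.8137) = 1.9189, so t = 1.9189/0.11 = 17.445.

17.4 years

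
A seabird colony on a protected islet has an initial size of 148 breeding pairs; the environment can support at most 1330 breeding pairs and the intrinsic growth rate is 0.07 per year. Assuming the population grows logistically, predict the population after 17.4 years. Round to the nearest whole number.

396 breeding pairs

A = (K − N₀)/N₀ = (1330 − 148)/148 = 7.9865.
N(t) = K/(1 + A·e^(−rt)) = 1330/(1 + 7.9865×e^(−0.07×17.4)).
e^(−1.218) = 0.29582; denominator = 1 + 7.9865×0.29582 = 3.3626.
N = 1330/3.3626 = 395.531.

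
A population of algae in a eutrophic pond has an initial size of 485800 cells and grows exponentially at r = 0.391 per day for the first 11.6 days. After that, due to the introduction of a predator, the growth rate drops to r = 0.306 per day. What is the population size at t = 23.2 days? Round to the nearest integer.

1576940313 cells

Phase 1: N(11.6) = 485800·e^(0.391×11.6) = 485800·e^4.536 = 4.531516×10^7.
Phase 2 runs for 23.2 − 11.6 = 11.6 days at r = 0.306.
N(23.2) = 4.531516×10^7·e^(0.306×11.6) = 4.531516×10^7·e^3.55 = 1.57694×10^9.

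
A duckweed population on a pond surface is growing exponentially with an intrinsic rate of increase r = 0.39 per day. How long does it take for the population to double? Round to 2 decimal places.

1.78 days

Doubling time t_d = ln(2)/r = 0.6931/0.39 = 1.7773.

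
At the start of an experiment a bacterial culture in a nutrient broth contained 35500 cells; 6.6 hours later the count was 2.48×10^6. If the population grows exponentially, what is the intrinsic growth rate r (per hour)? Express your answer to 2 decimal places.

0.64 per hour

From N(t) = N₀·e^(rt): e^(r·6.6) = 2.48×10^6/35500 = 69.859.
r·6.6 = ln(69.859) = 4.2465, so r = 4.2465/6.6 = 0.64341.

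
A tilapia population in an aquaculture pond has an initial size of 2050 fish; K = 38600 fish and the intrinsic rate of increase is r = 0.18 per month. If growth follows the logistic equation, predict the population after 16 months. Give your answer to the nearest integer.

A = (K − N₀)/N₀ = (38600 − 2050)/2050 = 17.829.
N(t) = K/(1 + A·e^(−rt)) = 38600/(1 + 17.829×e^(−0.18×16)).
e^(−2.88) = 0.056135; denominator = 1 + 17.829×0.056135 = 2.0008.
N = 38600/2.0008 = 19291.9.

19292 fish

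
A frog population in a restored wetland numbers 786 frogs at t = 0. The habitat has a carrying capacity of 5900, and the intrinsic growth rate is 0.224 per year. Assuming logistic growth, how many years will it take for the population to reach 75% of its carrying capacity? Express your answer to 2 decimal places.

A = (K − N₀)/N₀ = (5900 − 786)/786 = 6.5064.
Solve 5900/(1 + 6.5064·e^(−0.224t)) = 4425: 1 + 6.5064·e^(−0.224t) = 1.3333, so e^(−0.224t) = 0.0512319.
−0.224·t = ln(0.0512319) = -2.9714, so t = 2.9714/0.224 = 13.265.

13.27 years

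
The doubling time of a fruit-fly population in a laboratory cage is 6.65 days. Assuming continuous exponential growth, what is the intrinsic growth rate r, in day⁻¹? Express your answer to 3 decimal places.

0.104 per day

r = ln(2)/t_d = 0.6931/6.65 = 0.10423.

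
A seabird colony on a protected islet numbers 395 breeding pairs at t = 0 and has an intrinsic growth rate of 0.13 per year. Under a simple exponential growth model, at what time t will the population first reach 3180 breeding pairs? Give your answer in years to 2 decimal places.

Set N₀·e^(rt) = 3180: e^(0.13·t) = 3180/395 = 8.0506.
0.13·t = ln(8.0506) = 2.0858, so t = 2.0858/0.13 = 16.044.

16.04 years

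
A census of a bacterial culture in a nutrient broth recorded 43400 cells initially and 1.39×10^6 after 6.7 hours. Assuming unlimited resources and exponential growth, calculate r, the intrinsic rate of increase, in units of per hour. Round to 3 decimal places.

0.517 per hour

From N(t) = N₀·e^(rt): e^(r·6.7) = 1.39×10^6/43400 = 32.028.
r·6.7 = ln(32.028) = 3.4666, so r = 3.4666/6.7 = 0.5174.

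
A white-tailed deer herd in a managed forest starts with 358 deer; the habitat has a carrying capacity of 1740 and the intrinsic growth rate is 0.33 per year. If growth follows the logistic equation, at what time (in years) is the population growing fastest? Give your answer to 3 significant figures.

Logistic growth is fastest at N = K/2 = 870.
A = (K − N₀)/N₀ = 3.8603. Set K/(1 + A·e^(−rt)) = K/2 → A·e^(−rt) = 1.
e^(−0.33t) = 1/3.8603 = 0.259045, so t = ln(3.8603)/0.33 = 1.3508/0.33 = 4.0932.

4.09 years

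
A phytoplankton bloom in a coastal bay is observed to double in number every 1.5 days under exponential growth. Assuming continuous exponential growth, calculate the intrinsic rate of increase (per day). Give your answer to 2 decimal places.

r = ln(2)/t_d = 0.6931/1.5 = 0.4621.

0.46 per day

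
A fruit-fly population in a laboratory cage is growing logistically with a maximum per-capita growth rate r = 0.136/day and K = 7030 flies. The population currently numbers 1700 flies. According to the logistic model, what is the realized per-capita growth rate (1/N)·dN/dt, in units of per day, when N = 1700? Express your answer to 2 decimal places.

0.10 per day

(1/N)·dN/dt = r(1 − N/K) = 0.136 × (1 − 1700/7030).
= 0.136 × 0.75818 = 0.10311.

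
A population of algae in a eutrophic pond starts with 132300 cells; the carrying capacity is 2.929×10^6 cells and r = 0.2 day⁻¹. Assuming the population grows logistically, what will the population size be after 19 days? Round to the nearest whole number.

1988597 cells

A = (K − N₀)/N₀ = (2.929×10^6 − 132300)/132300 = 21.139.
N(t) = K/(1 + A·e^(−rt)) = 2.929×10^6/(1 + 21.139×e^(−0.2×19)).
e^(−3.8) = 0.022371; denominator = 1 + 21.139×0.022371 = 1.4729.
N = 2.929×10^6/1.4729 = 1.988597×10^6.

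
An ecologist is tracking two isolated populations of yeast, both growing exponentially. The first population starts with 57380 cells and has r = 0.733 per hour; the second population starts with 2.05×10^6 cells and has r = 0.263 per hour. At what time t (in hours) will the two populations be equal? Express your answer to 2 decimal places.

7.61 hours

Set 57380·e^(0.733t) = 2.05×10^6·e^(0.263t).
e^((0.733 − 0.263)t) = 2.05×10^6/57380 → e^(0.47·t) = 35.727.
0.47·t = ln(35.727) = 3.5759, so t = 3.5759/0.47 = 7.6083.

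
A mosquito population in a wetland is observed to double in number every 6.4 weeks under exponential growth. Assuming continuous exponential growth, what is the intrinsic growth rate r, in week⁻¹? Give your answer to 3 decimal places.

0.108 per week

r = ln(2)/t_d = 0.6931/6.4 = 0.1083.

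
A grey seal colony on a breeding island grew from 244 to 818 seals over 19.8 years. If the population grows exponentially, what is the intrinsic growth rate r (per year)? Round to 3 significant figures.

0.0611 per year

From N(t) = N₀·e^(rt): e^(r·19.8) = 818/244 = 3.3525.
r·19.8 = ln(3.3525) = 1.2097, so r = 1.2097/19.8 = 0.061096.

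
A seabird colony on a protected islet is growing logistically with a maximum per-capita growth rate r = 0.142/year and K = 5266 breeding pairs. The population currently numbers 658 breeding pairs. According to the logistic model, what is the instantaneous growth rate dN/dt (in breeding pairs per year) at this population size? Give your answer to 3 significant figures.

81.8 breeding pairs per year

dN/dt = rN(1 − N/K) = 0.142 × 658 × (1 − 658/5266).
1 − 658/5266 = 0.87505; dN/dt = 0.142 × 658 × 0.87505 = 81.761.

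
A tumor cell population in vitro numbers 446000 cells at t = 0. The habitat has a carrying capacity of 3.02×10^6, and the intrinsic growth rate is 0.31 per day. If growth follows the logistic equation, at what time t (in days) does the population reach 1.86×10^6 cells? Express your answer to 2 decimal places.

A = (K − N₀)/N₀ = (3.02×10^6 − 446000)/446000 = 5.7713.
Solve 3.02×10^6/(1 + 5.7713·e^(−0.31t)) = 1.86×10^6: 1 + 5.7713·e^(−0.31t) = 1.6237, so e^(−0.31t) = 0.108062.
−0.31·t = ln(0.108062) = -2.2251, so t = 2.2251/0.31 = 7.1776.

7.18 days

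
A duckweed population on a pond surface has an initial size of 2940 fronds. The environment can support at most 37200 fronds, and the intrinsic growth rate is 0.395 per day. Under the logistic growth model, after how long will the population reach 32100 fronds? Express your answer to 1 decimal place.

A = (K − N₀)/N₀ = (37200 − 2940)/2940 = 11.653.
Solve 37200/(1 + 11.653·e^(−0.395t)) = 32100: 1 + 11.653·e^(−0.395t) = 1.1589, so e^(−0.395t) = 0.0136341.
−0.395·t = ln(0.0136341) = -4.2952, so t = 4.2952/0.395 = 10.874.

10.9 days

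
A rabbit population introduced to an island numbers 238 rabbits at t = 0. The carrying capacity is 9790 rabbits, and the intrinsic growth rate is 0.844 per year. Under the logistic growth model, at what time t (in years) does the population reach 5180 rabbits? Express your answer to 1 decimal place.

A = (K − N₀)/N₀ = (9790 − 238)/238 = 40.134.
Solve 9790/(1 + 40.134·e^(−0.844t)) = 5180: 1 + 40.134·e^(−0.844t) = 1.89, so e^(−0.844t) = 0.0221745.
−0.844·t = ln(0.0221745) = -3.8088, so t = 3.8088/0.844 = 4.5128.

4.5 years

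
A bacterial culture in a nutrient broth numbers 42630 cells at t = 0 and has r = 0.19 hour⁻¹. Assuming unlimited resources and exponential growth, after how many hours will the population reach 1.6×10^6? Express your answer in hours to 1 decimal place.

19.1 hours

Set N₀·e^(rt) = 1.6×10^6: e^(0.19·t) = 1.6×10^6/42630 = 37.532.
0.19·t = ln(37.532) = 3.6252, so t = 3.6252/0.19 = 19.08.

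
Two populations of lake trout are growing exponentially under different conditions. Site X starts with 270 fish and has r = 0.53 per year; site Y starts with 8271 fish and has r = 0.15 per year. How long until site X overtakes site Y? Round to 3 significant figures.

Set 270·e^(0.53t) = 8271·e^(0.15t).
e^((0.53 − 0.15)t) = 8271/270 → e^(0.38·t) = 30.633.
0.38·t = ln(30.633) = 3.4221, so t = 3.4221/0.38 = 9.0055.

9.01 years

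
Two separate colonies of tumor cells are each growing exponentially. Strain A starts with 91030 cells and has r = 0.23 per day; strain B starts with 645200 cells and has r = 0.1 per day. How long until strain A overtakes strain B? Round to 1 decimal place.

Set 91030·e^(0.23t) = 645200·e^(0.1t).
e^((0.23 − 0.1)t) = 645200/91030 → e^(0.13·t) = 7.0878.
0.13·t = ln(7.0878) = 1.9584, so t = 1.9584/0.13 = 15.064.

15.1 days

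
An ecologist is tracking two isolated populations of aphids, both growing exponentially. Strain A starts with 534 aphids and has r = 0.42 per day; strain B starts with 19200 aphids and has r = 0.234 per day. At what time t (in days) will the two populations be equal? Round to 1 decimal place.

Set 534·e^(0.42t) = 19200·e^(0.234t).
e^((0.42 − 0.234)t) = 19200/534 → e^(0.186·t) = 35.955.
0.186·t = ln(35.955) = 3.5823, so t = 3.5823/0.186 = 19.26.

19.3 days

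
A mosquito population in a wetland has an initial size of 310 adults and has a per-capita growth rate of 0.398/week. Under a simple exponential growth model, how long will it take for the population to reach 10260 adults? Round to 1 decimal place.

Set N₀·e^(rt) = 10260: e^(0.398·t) = 10260/310 = 33.097.
0.398·t = ln(33.097) = 3.4994, so t = 3.4994/0.398 = 8.7926.

8.8 weeks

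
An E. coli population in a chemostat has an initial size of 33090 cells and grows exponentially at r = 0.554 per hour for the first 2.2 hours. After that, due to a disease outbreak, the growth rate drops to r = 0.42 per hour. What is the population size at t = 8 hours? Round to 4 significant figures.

Phase 1: N(2.2) = 33090·e^(0.554×2.2) = 33090·e^1.219 = 111948.
Phase 2 runs for 8 − 2.2 = 5.8 hours at r = 0.42.
N(8) = 111948·e^(0.42×5.8) = 111948·e^2.436 = 1.279252×10^6.

1279000 cells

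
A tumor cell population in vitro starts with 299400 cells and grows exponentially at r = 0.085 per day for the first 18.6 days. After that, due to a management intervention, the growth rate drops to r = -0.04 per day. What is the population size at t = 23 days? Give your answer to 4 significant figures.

1220000 cells

Phase 1: N(18.6) = 299400·e^(0.085×18.6) = 299400·e^1.581 = 1.455028×10^6.
Phase 2 runs for 23 − 18.6 = 4.4 days at r = -0.04.
N(23) = 1.455028×10^6·e^(-0.04×4.4) = 1.455028×10^6·e^-0.176 = 1.220213×10^6.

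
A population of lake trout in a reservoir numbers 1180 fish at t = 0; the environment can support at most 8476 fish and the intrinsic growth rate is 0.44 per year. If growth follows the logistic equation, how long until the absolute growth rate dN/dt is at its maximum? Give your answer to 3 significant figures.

Logistic growth is fastest at N = K/2 = 4238.
A = (K − N₀)/N₀ = 6.1831. Set K/(1 + A·e^(−rt)) = K/2 → A·e^(−rt) = 1.
e^(−0.44t) = 1/6.1831 = 0.161732, so t = ln(6.1831)/0.44 = 1.8218/0.44 = 4.1405.

4.14 years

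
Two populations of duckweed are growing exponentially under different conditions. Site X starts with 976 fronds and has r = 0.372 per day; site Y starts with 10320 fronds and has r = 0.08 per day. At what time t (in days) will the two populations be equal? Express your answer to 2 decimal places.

8.08 days

Set 976·e^(0.372t) = 10320·e^(0.08t).
e^((0.372 − 0.08)t) = 10320/976 → e^(0.292·t) = 10.574.
0.292·t = ln(10.574) = 2.3584, so t = 2.3584/0.292 = 8.0766.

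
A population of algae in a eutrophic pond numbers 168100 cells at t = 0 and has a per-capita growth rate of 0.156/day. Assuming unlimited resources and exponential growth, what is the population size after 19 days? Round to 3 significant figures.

3260000 cells

N(t) = N₀·e^(rt) = 168100 × e^(0.156×19) = 168100 × e^2.964.
e^2.964 ≈ 19.375, so N ≈ 168100 × 19.375 = 3.256991×10^6.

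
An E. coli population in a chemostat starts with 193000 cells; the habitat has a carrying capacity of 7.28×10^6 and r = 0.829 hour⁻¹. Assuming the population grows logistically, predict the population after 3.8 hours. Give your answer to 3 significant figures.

A = (K − N₀)/N₀ = (7.28×10^6 − 193000)/193000 = 36.72.
N(t) = K/(1 + A·e^(−rt)) = 7.28×10^6/(1 + 36.72×e^(−0.829×3.8)).
e^(−3.15) = 0.042844; denominator = 1 + 36.72×0.042844 = 2.5732.
N = 7.28×10^6/2.5732 = 2.829135×10^6.

2830000 cells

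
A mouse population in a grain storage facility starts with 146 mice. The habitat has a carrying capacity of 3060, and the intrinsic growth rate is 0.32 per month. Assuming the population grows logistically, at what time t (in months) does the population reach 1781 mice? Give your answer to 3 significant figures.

10.4 months

A = (K − N₀)/N₀ = (3060 − 146)/146 = 19.959.
Solve 3060/(1 + 19.959·e^(−0.32t)) = 1781: 1 + 19.959·e^(−0.32t) = 1.7181, so e^(−0.32t) = 0.0359807.
−0.32·t = ln(0.0359807) = -3.3248, so t = 3.3248/0.32 = 10.39.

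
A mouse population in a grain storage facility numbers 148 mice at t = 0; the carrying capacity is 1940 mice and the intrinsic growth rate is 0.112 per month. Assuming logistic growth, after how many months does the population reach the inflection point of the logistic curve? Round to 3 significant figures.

22.3 months

Logistic growth is fastest at N = K/2 = 970.
A = (K − N₀)/N₀ = 12.108. Set K/(1 + A·e^(−rt)) = K/2 → A·e^(−rt) = 1.
e^(−0.112t) = 1/12.108 = 0.0825893, so t = ln(12.108)/0.112 = 2.4939/0.112 = 22.267.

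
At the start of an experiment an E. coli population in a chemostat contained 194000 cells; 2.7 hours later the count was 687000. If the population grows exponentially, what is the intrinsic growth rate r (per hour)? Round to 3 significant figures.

0.468 per hour

From N(t) = N₀·e^(rt): e^(r·2.7) = 687000/194000 = 3.5412.
r·2.7 = ln(3.5412) = 1.2645, so r = 1.2645/2.7 = 0.46832.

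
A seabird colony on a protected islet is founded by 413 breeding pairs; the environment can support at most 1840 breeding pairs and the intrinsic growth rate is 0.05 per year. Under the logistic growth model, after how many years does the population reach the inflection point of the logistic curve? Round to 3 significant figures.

24.8 years

Logistic growth is fastest at N = K/2 = 920.
A = (K − N₀)/N₀ = 3.4552. Set K/(1 + A·e^(−rt)) = K/2 → A·e^(−rt) = 1.
e^(−0.05t) = 1/3.4552 = 0.289418, so t = ln(3.4552)/0.05 = 1.2399/0.05 = 24.798.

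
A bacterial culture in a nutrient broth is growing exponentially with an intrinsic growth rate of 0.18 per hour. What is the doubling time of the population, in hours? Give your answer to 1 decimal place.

3.9 hours

Doubling time t_d = ln(2)/r = 0.6931/0.18 = 3.8508.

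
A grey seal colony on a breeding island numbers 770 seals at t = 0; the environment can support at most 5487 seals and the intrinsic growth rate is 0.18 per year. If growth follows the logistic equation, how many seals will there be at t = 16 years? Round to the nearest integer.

A = (K − N₀)/N₀ = (5487 − 770)/770 = 6.126.
N(t) = K/(1 + A·e^(−rt)) = 5487/(1 + 6.126×e^(−0.18×16)).
e^(−2.88) = 0.056135; denominator = 1 + 6.126×0.056135 = 1.3439.
N = 5487/1.3439 = 4082.95.

4083 seals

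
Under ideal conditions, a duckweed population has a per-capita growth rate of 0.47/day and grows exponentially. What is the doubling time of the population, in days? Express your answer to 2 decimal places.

Doubling time t_d = ln(2)/r = 0.6931/0.47 = 1.4748.

1.47 days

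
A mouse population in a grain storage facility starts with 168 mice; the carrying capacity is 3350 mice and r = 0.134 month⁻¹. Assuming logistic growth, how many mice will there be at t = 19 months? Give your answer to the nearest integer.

1348 mice

A = (K − N₀)/N₀ = (3350 − 168)/168 = 18.94.
N(t) = K/(1 + A·e^(−rt)) = 3350/(1 + 18.94×e^(−0.134×19)).
e^(−2.546) = 0.078395; denominator = 1 + 18.94×0.078395 = 2.4848.
N = 3350/2.4848 = 1348.18.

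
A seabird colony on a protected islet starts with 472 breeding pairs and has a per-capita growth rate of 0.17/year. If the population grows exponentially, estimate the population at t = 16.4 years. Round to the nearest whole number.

7669 breeding pairs

N(t) = N₀·e^(rt) = 472 × e^(0.17×16.4) = 472 × e^2.788.
e^2.788 ≈ 16.248, so N ≈ 472 × 16.248 = 7669.29.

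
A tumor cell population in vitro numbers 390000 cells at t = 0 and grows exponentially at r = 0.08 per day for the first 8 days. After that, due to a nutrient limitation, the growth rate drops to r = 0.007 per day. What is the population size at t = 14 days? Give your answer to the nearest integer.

771353 cells

Phase 1: N(8) = 390000·e^(0.08×8) = 390000·e^0.64 = 739628.
Phase 2 runs for 14 − 8 = 6 days at r = 0.007.
N(14) = 739628·e^(0.007×6) = 739628·e^0.042 = 771353.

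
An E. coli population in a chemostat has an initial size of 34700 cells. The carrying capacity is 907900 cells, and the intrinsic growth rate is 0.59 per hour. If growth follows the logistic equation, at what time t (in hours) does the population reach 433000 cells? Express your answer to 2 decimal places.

5.31 hours

A = (K − N₀)/N₀ = (907900 − 34700)/34700 = 25.164.
Solve 907900/(1 + 25.164·e^(−0.59t)) = 433000: 1 + 25.164·e^(−0.59t) = 2.0968, so e^(−0.59t) = 0.0435843.
−0.59·t = ln(0.0435843) = -3.1331, so t = 3.1331/0.59 = 5.3103.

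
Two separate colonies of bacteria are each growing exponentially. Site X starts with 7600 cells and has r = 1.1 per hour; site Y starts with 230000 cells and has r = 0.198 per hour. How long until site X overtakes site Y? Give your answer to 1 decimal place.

3.8 hours

Set 7600·e^(1.1t) = 230000·e^(0.198t).
e^((1.1 − 0.198)t) = 230000/7600 → e^(0.902·t) = 30.263.
0.902·t = ln(30.263) = 3.4099, so t = 3.4099/0.902 = 3.7804.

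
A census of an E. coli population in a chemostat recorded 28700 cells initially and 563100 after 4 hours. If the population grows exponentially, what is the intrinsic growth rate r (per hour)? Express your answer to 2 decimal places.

0.74 per hour

From N(t) = N₀·e^(rt): e^(r·4) = 563100/28700 = 19.62.
r·4 = ln(19.62) = 2.9766, so r = 2.9766/4 = 0.74414.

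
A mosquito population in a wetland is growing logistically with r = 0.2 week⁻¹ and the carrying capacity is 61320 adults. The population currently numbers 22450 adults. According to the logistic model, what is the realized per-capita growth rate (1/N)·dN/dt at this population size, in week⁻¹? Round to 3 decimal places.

0.127 per week

(1/N)·dN/dt = r(1 − N/K) = 0.2 × (1 − 22450/61320).
= 0.2 × 0.63389 = 0.12678.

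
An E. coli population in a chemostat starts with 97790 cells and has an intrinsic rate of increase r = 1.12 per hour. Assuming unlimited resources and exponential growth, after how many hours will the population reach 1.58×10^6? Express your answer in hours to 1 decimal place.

2.5 hours

Set N₀·e^(rt) = 1.58×10^6: e^(1.12·t) = 1.58×10^6/97790 = 16.157.
1.12·t = ln(16.157) = 2.7824, so t = 2.7824/1.12 = 2.4842.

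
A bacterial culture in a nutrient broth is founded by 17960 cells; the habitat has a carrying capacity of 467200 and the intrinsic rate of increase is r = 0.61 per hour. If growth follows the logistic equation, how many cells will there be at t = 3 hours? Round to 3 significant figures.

A = (K − N₀)/N₀ = (467200 − 17960)/17960 = 25.013.
N(t) = K/(1 + A·e^(−rt)) = 467200/(1 + 25.013×e^(−0.61×3)).
e^(−1.83) = 0.16041; denominator = 1 + 25.013×0.16041 = 5.0125.
N = 467200/5.0125 = 93207.3.

93200 cells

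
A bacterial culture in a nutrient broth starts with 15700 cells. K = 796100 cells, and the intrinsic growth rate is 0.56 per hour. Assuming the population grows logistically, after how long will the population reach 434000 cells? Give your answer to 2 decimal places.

7.30 hours

A = (K − N₀)/N₀ = (796100 − 15700)/15700 = 49.707.
Solve 796100/(1 + 49.707·e^(−0.56t)) = 434000: 1 + 49.707·e^(−0.56t) = 1.8343, so e^(−0.56t) = 0.016785.
−0.56·t = ln(0.016785) = -4.0873, so t = 4.0873/0.56 = 7.2987.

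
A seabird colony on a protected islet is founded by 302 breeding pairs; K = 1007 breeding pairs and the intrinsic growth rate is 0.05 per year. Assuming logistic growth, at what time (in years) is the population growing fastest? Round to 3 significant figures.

17.0 years

Logistic growth is fastest at N = K/2 = 503.5.
A = (K − N₀)/N₀ = 2.3344. Set K/(1 + A·e^(−rt)) = K/2 → A·e^(−rt) = 1.
e^(−0.05t) = 1/2.3344 = 0.428369, so t = ln(2.3344)/0.05 = 0.84777/0.05 = 16.955.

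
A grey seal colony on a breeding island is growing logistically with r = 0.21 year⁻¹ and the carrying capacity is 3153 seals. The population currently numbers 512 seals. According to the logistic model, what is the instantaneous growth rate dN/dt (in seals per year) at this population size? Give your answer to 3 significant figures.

dN/dt = rN(1 − N/K) = 0.21 × 512 × (1 − 512/3153).
1 − 512/3153 = 0.83761; dN/dt = 0.21 × 512 × 0.83761 = 90.06.

90.1 seals per year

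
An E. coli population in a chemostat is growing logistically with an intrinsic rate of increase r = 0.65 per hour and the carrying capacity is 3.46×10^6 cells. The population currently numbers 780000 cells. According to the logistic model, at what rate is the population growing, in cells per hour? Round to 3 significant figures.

393000 cells per hour

dN/dt = rN(1 − N/K) = 0.65 × 780000 × (1 − 780000/3.46×10^6).
1 − 780000/3.46×10^6 = 0.77457; dN/dt = 0.65 × 780000 × 0.77457 = 3.92705×10^5.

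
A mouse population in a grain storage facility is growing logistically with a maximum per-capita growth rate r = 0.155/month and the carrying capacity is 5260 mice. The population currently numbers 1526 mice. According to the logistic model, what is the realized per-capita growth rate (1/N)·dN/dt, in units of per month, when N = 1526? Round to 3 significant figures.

0.110 per month

(1/N)·dN/dt = r(1 − N/K) = 0.155 × (1 − 1526/5260).
= 0.155 × 0.70989 = 0.11003.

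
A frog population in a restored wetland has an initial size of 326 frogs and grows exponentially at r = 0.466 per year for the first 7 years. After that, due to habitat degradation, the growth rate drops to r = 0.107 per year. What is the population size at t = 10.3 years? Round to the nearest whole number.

Phase 1: N(7) = 326·e^(0.466×7) = 326·e^3.262 = 8509.15.
Phase 2 runs for 10.3 − 7 = 3.3 years at r = 0.107.
N(10.3) = 8509.15·e^(0.107×3.3) = 8509.15·e^0.3531 = 12112.5.

12113 frogs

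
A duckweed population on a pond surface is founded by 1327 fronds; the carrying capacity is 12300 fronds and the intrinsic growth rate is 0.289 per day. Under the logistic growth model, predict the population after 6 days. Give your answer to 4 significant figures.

5000 fronds

A = (K − N₀)/N₀ = (12300 − 1327)/1327 = 8.269.
N(t) = K/(1 + A·e^(−rt)) = 12300/(1 + 8.269×e^(−0.289×6)).
e^(−1.734) = 0.17658; denominator = 1 + 8.269×0.17658 = 2.4601.
N = 12300/2.4601 = 4999.76.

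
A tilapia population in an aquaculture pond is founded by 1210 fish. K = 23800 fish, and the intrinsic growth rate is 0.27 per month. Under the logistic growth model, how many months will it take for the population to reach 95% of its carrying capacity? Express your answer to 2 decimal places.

A = (K − N₀)/N₀ = (23800 − 1210)/1210 = 18.669.
Solve 23800/(1 + 18.669·e^(−0.27t)) = 22610: 1 + 18.669·e^(−0.27t) = 1.0526, so e^(−0.27t) = 0.00281913.
−0.27·t = ln(0.00281913) = -5.8713, so t = 5.8713/0.27 = 21.746.

21.75 months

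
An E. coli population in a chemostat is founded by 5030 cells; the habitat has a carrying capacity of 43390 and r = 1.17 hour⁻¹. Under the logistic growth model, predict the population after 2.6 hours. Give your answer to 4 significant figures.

31810 cells

A = (K − N₀)/N₀ = (43390 − 5030)/5030 = 7.6262.
N(t) = K/(1 + A·e^(−rt)) = 43390/(1 + 7.6262×e^(−1.17×2.6)).
e^(−3.042) = 0.047739; denominator = 1 + 7.6262×0.047739 = 1.3641.
N = 43390/1.3641 = 31809.2.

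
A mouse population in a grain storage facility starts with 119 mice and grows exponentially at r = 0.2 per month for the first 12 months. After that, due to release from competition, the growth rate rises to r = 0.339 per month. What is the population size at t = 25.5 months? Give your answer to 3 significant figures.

Phase 1: N(12) = 119·e^(0.2×12) = 119·e^2.4 = 1311.76.
Phase 2 runs for 25.5 − 12 = 13.5 months at r = 0.339.
N(25.5) = 1311.76·e^(0.339×13.5) = 1311.76·e^4.577 = 127468.

127000 mice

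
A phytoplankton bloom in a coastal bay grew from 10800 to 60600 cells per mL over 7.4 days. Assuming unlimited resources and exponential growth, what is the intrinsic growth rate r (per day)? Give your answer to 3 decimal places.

From N(t) = N₀·e^(rt): e^(r·7.4) = 60600/10800 = 5.6111.
r·7.4 = ln(5.6111) = 1.7247, so r = 1.7247/7.4 = 0.23307.

0.233 per day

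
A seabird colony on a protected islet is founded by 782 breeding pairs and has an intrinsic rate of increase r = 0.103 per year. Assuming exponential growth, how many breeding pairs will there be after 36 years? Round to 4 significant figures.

31880 breeding pairs

N(t) = N₀·e^(rt) = 782 × e^(0.103×36) = 782 × e^3.708.
e^3.708 ≈ 40.772, so N ≈ 782 × 40.772 = 31883.8.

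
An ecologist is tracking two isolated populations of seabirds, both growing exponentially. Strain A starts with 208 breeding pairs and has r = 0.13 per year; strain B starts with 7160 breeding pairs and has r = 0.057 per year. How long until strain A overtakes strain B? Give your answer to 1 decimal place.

Set 208·e^(0.13t) = 7160·e^(0.057t).
e^((0.13 − 0.057)t) = 7160/208 → e^(0.073·t) = 34.423.
0.073·t = ln(34.423) = 3.5387, so t = 3.5387/0.073 = 48.476.

48.5 years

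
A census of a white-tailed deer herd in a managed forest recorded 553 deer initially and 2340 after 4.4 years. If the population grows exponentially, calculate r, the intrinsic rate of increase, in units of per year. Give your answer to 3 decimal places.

From N(t) = N₀·e^(rt): e^(r·4.4) = 2340/553 = 4.2315.
r·4.4 = ln(4.2315) = 1.4425, so r = 1.4425/4.4 = 0.32785.

0.328 per year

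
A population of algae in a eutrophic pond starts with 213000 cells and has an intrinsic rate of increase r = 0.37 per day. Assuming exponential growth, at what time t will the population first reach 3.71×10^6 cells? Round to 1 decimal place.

Set N₀·e^(rt) = 3.71×10^6: e^(0.37·t) = 3.71×10^6/213000 = 17.418.
0.37·t = ln(17.418) = 2.8575, so t = 2.8575/0.37 = 7.723.

7.7 days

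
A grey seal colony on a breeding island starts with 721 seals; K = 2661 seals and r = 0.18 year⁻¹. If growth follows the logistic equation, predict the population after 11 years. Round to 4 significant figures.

A = (K − N₀)/N₀ = (2661 − 721)/721 = 2.6907.
N(t) = K/(1 + A·e^(−rt)) = 2661/(1 + 2.6907×e^(−0.18×11)).
e^(−1.98) = 0.13807; denominator = 1 + 2.6907×0.13807 = 1.3715.
N = 2661/1.3715 = 1940.21.

1940 seals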